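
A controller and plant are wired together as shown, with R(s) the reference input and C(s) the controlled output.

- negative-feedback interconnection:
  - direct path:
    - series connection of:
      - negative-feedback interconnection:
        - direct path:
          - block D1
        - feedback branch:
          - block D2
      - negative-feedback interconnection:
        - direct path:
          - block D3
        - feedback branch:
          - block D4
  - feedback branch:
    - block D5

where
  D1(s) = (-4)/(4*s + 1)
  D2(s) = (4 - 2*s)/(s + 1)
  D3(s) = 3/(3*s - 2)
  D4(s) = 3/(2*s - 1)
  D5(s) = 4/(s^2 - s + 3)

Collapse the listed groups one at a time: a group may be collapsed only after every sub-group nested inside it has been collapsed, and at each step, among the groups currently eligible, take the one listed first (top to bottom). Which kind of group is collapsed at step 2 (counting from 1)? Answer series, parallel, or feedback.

(1) reduce the feedback loop with forward D1 and return D2
(2) reduce the feedback loop with forward D3 and return D4
(3) combine [D1/(1+D1*D2)], [D3/(1+D3*D4)] in series
(4) feedback reduction of ([D1/(1+D1*D2)]*[D3/(1+D3*D4)]), D5
At step 2 the group reduced is feedback.

Final answer: feedback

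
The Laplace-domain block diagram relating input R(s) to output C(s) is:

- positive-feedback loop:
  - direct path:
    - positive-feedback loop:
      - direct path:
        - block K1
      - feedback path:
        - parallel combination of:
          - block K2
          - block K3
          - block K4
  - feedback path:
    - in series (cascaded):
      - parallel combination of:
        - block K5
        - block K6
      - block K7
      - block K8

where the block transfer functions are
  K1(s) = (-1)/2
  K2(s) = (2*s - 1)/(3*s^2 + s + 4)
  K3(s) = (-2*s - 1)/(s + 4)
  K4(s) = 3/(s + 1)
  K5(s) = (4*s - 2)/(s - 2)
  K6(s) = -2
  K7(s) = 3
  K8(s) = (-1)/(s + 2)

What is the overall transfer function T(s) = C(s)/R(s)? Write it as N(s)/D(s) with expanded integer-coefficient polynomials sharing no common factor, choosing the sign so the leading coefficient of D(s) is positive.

Step 1. sum the parallel branches K2, K3, K4 = (-6*s^4 + 34*s^2 + 14*s + 40)/(3*s^4 + 16*s^3 + 21*s^2 + 24*s + 16)
Step 2. collapse the loop (K1 forward, (K2+K3+K4) return) = (-3*s^4 - 16*s^3 - 21*s^2 - 24*s - 16)/(32*s^3 + 76*s^2 + 62*s + 72)
Step 3. combine K5, K6 in parallel = (2*s + 2)/(s - 2)
Step 4. cascade (K5+K6), K7, K8 = (-6*s - 6)/(s^2 - 4)
Step 5. collapse the loop ([K1/(1-K1*(K2+K3+K4))] forward, ((K5+K6)*K7*K8) return): this yields T(s), and no further normalization is needed

Hence the answer: (-3*s^6 - 16*s^5 - 9*s^4 + 40*s^3 + 68*s^2 + 96*s + 64)/(14*s^5 - 38*s^4 - 288*s^3 - 502*s^2 - 488*s - 384)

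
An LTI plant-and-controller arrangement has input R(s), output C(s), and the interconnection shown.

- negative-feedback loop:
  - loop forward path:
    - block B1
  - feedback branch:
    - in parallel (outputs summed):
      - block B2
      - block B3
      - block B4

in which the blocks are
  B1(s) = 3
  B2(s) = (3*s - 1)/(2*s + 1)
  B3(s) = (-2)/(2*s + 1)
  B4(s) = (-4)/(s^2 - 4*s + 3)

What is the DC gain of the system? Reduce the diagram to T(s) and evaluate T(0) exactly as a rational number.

First reduce the diagram to T(s).

Step 1 - combine B2, B3, B4 in parallel -> (3*s^3 - 15*s^2 + 13*s - 13)/(2*s^3 - 7*s^2 + 2*s + 3)
Step 2 - apply the feedback formula to B1, (B2+B3+B4) -> (6*s^3 - 21*s^2 + 6*s + 9)/(11*s^3 - 52*s^2 + 41*s - 36)
Step 2 gives the overall T(s). Then T(0) = 9/(-36) = -1/4.

Answer: -1/4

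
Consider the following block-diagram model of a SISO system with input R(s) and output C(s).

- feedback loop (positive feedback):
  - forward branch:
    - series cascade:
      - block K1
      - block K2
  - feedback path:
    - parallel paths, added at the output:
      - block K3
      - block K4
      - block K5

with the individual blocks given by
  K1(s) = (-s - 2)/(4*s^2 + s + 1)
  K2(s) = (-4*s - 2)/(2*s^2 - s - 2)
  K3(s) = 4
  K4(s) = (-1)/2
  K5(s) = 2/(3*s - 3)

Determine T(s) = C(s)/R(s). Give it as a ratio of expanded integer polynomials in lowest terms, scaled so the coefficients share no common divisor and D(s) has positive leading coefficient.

(1) series reduction of K1, K2 gives (4*s^2 + 10*s + 4)/(8*s^4 - 2*s^3 - 7*s^2 - 3*s - 2)
(2) sum the parallel branches K3, K4, K5 gives (21*s - 17)/(6*s - 6)
(3) close the feedback loop around (K1*K2), (K3+K4+K5); the result is T(s) itself (integer coefficients, no common factor, positive leading denominator coefficient)

Therefore the answer is (12*s^3 + 18*s^2 - 18*s - 12)/(24*s^5 - 30*s^4 - 57*s^3 - 59*s^2 + 46*s + 40).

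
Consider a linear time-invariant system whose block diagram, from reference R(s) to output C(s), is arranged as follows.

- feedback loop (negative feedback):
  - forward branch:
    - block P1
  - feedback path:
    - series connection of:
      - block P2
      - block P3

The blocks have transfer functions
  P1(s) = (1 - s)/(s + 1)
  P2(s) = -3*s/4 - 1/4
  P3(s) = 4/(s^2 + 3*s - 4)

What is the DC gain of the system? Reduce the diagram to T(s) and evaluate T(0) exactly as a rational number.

Answer: 4/5

Working:
Step 1. combine P2, P3 in series = (-3*s - 1)/(s^2 + 3*s - 4)
Step 2. reduce the feedback loop with forward P1 and return (P2*P3) = (-s^2 - 3*s + 4)/(s^2 + 8*s + 5)
The step-2 result is T(s). Setting s = 0: T(0) = 4/5.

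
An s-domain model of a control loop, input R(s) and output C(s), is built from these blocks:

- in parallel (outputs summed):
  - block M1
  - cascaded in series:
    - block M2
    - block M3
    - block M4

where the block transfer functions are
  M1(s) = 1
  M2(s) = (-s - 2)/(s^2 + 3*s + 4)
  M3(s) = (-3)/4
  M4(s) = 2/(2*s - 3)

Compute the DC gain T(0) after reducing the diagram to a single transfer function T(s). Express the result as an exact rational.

Step 1: cascade M2, M3, M4; result (3*s + 6)/(4*s^3 + 6*s^2 - 2*s - 24)
Step 2: combine M1, (M2*M3*M4) in parallel; result (4*s^3 + 6*s^2 + s - 18)/(4*s^3 + 6*s^2 - 2*s - 24)
That last expression is T(s); at s = 0 only the constant terms survive, so T(0) = -18/(-24) = 3/4.

Hence the answer: 3/4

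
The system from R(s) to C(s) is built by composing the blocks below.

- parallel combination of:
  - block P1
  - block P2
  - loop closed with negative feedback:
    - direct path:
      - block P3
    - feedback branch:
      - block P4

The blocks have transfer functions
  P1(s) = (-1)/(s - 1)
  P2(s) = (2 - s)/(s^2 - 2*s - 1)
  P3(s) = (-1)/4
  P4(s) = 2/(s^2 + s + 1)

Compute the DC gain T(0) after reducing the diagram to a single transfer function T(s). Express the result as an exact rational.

Answer: -3/2

Working:
[1] collapse the loop (P3 forward, P4 return) = (-s^2 - s - 1)/(4*s^2 + 4*s + 2)
[2] combine P1, P2, [P3/(1+P3*P4)] in parallel = (-s^5 - 6*s^4 + 13*s^3 + 13*s^2 + 4*s - 3)/(4*s^5 - 8*s^4 - 6*s^3 + 2*s^2 + 6*s + 2)
The step-2 result is T(s). Setting s = 0: T(0) = -3/2.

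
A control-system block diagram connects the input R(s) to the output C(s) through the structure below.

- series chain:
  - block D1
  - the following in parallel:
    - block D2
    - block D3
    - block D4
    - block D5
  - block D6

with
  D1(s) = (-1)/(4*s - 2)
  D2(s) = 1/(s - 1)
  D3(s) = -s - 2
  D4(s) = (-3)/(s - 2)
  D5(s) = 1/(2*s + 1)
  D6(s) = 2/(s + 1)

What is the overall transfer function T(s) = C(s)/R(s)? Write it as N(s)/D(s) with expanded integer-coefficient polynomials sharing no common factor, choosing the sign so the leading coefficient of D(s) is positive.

The answer is (2*s^4 - s^3 - 6*s^2 + 7*s + 1)/(4*s^5 - 8*s^4 - 5*s^3 + 10*s^2 + s - 2).

Reasoning:
[1] add D2, D3, D4, D5 (parallel): (-2*s^4 + s^3 + 6*s^2 - 7*s - 1)/(2*s^3 - 5*s^2 + s + 2)
[2] combine D1, (D2+D3+D4+D5), D6 in series, which is the overall transfer function T(s) = C(s)/R(s) in lowest terms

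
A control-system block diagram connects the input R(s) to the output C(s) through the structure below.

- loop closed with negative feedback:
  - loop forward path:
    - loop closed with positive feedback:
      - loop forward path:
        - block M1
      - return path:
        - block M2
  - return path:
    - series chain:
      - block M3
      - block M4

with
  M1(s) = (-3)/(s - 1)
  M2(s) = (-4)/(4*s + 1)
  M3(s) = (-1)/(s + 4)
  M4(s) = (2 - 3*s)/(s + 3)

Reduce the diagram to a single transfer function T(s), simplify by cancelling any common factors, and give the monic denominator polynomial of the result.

The answer is s^4 + 25*s^3/4 - 11*s^2/2 - 28*s - 75/2.

Reasoning:
(1) reduce the feedback loop with forward M1 and return M2: (-12*s - 3)/(4*s^2 - 3*s - 13)
(2) cascade M3, M4: (3*s - 2)/(s^2 + 7*s + 12)
(3) close the feedback loop around [M1/(1-M1*M2)], (M3*M4): (-12*s^3 - 87*s^2 - 165*s - 36)/(4*s^4 + 25*s^3 - 22*s^2 - 112*s - 150)
No further cancellation is possible in the step-3 result, so that is T(s). Its denominator becomes monic after dividing by the leading coefficient 4.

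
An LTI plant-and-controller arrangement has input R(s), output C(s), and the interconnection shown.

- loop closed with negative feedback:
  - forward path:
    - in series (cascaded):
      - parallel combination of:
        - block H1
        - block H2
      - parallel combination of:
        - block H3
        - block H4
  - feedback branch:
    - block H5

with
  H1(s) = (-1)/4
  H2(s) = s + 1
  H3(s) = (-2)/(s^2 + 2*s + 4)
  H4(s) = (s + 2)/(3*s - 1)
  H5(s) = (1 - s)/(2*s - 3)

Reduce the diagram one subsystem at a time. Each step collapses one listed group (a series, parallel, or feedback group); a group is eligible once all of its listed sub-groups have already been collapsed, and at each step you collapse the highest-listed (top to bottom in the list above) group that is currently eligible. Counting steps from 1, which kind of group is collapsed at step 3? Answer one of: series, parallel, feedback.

Answer: series

Working:
Step 1 - parallel reduction of H1, H2
Step 2 - reduce the parallel group H3, H4
Step 3 - series reduction of (H1+H2), (H3+H4)
Step 4 - reduce the feedback loop with forward ((H1+H2)*(H3+H4)) and return H5
The group at step 3 is a series group.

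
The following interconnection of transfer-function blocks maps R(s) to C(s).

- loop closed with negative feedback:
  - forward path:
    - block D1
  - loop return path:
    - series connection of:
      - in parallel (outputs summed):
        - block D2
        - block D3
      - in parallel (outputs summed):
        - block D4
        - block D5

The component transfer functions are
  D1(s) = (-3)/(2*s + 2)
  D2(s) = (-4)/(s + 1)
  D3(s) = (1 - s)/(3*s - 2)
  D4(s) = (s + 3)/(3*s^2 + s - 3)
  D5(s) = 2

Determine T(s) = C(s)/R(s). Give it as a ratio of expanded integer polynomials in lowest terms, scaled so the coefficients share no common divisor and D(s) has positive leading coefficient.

1. parallel reduction of D2, D3 -> (-s^2 - 12*s + 9)/(3*s^2 + s - 2)
2. reduce the parallel group D4, D5 -> (6*s^2 + 3*s - 3)/(3*s^2 + s - 3)
3. multiply (D2+D3), (D4+D5) (series) -> (-6*s^3 - 69*s^2 + 90*s - 27)/(9*s^3 - 3*s^2 - 11*s + 6)
4. feedback reduction of D1, ((D2+D3)*(D4+D5)), giving the overall T(s)

Therefore the answer is (-27*s^3 + 9*s^2 + 33*s - 18)/(18*s^4 + 30*s^3 + 179*s^2 - 280*s + 93).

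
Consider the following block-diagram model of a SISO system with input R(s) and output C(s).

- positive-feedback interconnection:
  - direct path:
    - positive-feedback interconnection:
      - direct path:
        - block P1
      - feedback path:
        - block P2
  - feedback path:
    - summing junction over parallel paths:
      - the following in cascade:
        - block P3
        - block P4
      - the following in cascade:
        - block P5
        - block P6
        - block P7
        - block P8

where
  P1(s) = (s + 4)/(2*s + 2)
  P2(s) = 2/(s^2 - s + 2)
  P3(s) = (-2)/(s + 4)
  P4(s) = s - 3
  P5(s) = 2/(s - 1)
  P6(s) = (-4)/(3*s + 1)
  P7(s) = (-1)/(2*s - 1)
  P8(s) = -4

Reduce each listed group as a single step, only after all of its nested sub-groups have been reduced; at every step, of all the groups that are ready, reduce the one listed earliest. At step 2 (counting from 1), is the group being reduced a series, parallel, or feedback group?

Step 1: close the feedback loop around P1, P2
Step 2: reduce the series chain P3, P4
Step 3: multiply P5, P6, P7, P8 (series)
Step 4: combine (P3*P4), (P5*P6*P7*P8) in parallel
Step 5: reduce the feedback loop with forward [P1/(1-P1*P2)] and return ((P3*P4)+(P5*P6*P7*P8))
At step 2 the group reduced is series.

Answer: series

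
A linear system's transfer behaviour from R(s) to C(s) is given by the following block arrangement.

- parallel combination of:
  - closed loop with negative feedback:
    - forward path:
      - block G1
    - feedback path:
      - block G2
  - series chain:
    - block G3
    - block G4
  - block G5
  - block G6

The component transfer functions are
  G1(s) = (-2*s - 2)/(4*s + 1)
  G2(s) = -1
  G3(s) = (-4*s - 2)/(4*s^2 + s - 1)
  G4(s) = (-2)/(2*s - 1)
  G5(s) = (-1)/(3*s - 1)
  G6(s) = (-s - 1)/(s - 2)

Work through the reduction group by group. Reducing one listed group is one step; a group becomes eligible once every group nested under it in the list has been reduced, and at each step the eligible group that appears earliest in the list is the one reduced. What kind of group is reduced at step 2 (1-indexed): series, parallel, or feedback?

1. close the feedback loop around G1, G2
2. reduce the series chain G3, G4
3. add [G1/(1+G1*G2)], (G3*G4), G5, G6 (parallel)
Step 2 collapses a series group.

Therefore the answer is series.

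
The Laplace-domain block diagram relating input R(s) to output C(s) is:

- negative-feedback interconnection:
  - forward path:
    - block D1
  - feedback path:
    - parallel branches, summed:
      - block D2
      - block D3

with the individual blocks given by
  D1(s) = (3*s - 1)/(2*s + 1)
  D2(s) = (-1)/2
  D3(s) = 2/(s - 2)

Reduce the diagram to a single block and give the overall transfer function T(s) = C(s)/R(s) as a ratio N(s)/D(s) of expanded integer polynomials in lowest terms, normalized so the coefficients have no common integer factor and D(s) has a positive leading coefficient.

First reduce the diagram to T(s).

Step 1. add D2, D3 (parallel) -> (6 - s)/(2*s - 4)
Step 2. apply the feedback formula to D1, (D2+D3) - this is the overall T(s), already in the required normalized form

Answer: (6*s^2 - 14*s + 4)/(s^2 + 13*s - 10)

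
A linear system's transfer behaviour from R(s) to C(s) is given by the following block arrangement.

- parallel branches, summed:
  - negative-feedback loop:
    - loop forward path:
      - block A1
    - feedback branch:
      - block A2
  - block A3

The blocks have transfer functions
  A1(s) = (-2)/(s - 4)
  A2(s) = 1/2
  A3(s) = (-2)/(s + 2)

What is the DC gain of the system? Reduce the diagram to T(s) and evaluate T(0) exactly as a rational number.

Step 1. collapse the loop (A1 forward, A2 return) -> (-2)/(s - 5)
Step 2. parallel reduction of [A1/(1+A1*A2)], A3 -> (6 - 4*s)/(s^2 - 3*s - 10)
The step-2 result is T(s). Setting s = 0: T(0) = 6/(-10) = -3/5.

Therefore the answer is -3/5.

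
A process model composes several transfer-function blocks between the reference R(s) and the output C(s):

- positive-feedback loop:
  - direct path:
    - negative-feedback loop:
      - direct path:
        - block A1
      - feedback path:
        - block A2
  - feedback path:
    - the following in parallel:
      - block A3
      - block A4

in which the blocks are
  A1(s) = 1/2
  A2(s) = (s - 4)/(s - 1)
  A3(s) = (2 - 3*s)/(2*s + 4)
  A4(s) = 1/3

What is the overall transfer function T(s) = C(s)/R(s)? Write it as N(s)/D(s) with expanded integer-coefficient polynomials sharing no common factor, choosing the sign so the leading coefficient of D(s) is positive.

Answer: (6*s^2 + 6*s - 12)/(25*s^2 - 17*s - 62)

Working:
Step 1. apply the feedback formula to A1, A2 -> (s - 1)/(3*s - 6)
Step 2. sum the parallel branches A3, A4 -> (10 - 7*s)/(6*s + 12)
Step 3. close the feedback loop around [A1/(1+A1*A2)], (A3+A4), giving the overall T(s)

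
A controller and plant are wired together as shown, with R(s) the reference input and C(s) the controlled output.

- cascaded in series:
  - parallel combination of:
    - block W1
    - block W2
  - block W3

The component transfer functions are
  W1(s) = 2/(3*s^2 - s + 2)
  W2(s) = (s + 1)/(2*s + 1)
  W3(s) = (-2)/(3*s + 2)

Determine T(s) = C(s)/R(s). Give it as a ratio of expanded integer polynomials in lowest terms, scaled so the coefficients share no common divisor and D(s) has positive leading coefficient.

Answer: (-6*s^3 - 4*s^2 - 10*s - 8)/(18*s^4 + 15*s^3 + 11*s^2 + 12*s + 4)

Working:
Step 1. add W1, W2 (parallel); result (3*s^3 + 2*s^2 + 5*s + 4)/(6*s^3 + s^2 + 3*s + 2)
Step 2. reduce the series chain (W1+W2), W3, giving the overall T(s)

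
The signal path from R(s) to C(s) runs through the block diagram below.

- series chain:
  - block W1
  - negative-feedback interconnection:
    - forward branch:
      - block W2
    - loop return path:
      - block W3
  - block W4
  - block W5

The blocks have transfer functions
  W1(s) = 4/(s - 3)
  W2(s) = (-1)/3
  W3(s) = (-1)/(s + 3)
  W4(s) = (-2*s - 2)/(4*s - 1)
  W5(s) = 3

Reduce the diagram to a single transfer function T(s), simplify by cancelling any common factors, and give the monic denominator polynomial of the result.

The answer is s^3 + s^2/12 - 121*s/12 + 5/2.

Reasoning:
Step 1. close the feedback loop around W2, W3: (-s - 3)/(3*s + 10)
Step 2. combine W1, [W2/(1+W2*W3)], W4, W5 in series: (24*s^2 + 96*s + 72)/(12*s^3 + s^2 - 121*s + 30)
That last expression is T(s), already simplified. Scaling its denominator by 1/12 (the reciprocal of the leading coefficient) yields the monic denominator.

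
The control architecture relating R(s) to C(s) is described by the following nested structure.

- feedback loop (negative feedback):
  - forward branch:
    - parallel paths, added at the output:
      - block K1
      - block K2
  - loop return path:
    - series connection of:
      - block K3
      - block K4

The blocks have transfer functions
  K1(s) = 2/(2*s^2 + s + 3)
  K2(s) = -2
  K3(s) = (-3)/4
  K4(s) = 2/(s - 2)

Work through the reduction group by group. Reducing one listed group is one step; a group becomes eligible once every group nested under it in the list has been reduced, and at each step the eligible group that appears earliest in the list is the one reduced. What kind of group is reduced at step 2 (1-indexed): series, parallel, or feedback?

[1] reduce the parallel group K1, K2
[2] cascade K3, K4
[3] collapse the loop ((K1+K2) forward, (K3*K4) return)
Step 2 collapses a series group.

Answer: series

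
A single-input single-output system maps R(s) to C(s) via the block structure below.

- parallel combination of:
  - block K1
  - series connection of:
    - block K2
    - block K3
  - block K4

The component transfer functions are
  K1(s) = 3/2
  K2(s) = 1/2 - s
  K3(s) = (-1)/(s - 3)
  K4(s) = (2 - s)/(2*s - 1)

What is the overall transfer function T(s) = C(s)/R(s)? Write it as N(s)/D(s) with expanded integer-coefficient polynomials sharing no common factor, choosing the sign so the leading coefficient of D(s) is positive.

[1] series reduction of K2, K3 = (2*s - 1)/(2*s - 6)
[2] sum the parallel branches K1, (K2*K3), K4, which is the overall transfer function T(s) = C(s)/R(s) in lowest terms

Therefore the answer is (8*s^2 - 15*s - 2)/(4*s^2 - 14*s + 6).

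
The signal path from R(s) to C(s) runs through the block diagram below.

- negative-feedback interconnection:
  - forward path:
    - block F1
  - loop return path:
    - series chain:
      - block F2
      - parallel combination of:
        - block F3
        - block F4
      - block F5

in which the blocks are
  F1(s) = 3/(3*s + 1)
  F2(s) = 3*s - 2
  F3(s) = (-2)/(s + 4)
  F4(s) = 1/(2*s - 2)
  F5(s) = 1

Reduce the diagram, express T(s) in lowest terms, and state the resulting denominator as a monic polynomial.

Answer: s^3 - 7*s^2/6 + 12*s - 28/3

Working:
Step 1 - sum the parallel branches F3, F4: (8 - 3*s)/(2*s^2 + 6*s - 8)
Step 2 - combine F2, (F3+F4), F5 in series: (-9*s^2 + 30*s - 16)/(2*s^2 + 6*s - 8)
Step 3 - apply the feedback formula to F1, (F2*(F3+F4)*F5): (6*s^2 + 18*s - 24)/(6*s^3 - 7*s^2 + 72*s - 56)
No further cancellation is possible in the step-3 result, so that is T(s). Its denominator becomes monic after dividing by the leading coefficient 6.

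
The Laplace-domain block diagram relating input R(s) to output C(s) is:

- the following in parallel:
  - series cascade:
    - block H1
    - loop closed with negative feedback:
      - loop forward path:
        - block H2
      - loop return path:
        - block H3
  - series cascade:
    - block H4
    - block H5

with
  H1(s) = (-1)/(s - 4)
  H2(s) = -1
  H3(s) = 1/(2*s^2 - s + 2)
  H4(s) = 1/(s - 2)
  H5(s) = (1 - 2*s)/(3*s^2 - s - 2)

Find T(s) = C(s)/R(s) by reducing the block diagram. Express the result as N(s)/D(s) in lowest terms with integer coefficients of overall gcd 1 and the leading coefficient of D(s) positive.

First reduce the diagram to T(s).

1. reduce the feedback loop with forward H2 and return H3 -> (-2*s^2 + s - 2)/(2*s^2 - s + 1)
2. series reduction of H1, [H2/(1+H2*H3)] -> (2*s^2 - s + 2)/(2*s^3 - 9*s^2 + 5*s - 4)
3. cascade H4, H5 -> (1 - 2*s)/(3*s^3 - 7*s^2 + 4)
4. reduce the parallel group (H1*[H2/(1+H2*H3)]), (H4*H5), which is the overall transfer function T(s) = C(s)/R(s) in lowest terms

Answer: (6*s^5 - 21*s^4 + 33*s^3 - 25*s^2 + 9*s + 4)/(6*s^6 - 41*s^5 + 78*s^4 - 39*s^3 - 8*s^2 + 20*s - 16)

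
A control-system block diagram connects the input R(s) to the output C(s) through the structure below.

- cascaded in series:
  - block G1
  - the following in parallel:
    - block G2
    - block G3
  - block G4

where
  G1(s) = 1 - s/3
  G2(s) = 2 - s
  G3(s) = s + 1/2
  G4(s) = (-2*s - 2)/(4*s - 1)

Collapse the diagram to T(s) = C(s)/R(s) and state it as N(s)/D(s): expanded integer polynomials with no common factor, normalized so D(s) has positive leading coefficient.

Step 1 - parallel reduction of G2, G3; result 5/2
Step 2 - reduce the series chain G1, (G2+G3), G4, giving the overall T(s)

Hence the answer: (5*s^2 - 10*s - 15)/(12*s - 3)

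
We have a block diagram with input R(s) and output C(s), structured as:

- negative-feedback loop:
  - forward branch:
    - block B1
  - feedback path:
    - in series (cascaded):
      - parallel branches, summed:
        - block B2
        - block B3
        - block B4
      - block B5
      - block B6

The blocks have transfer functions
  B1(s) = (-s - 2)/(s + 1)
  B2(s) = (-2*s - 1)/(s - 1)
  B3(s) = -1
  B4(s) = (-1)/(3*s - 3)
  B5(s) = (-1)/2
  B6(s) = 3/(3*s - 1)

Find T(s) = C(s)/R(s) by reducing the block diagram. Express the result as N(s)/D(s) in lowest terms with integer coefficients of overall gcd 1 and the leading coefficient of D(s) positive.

1. add B2, B3, B4 (parallel); result (-9*s - 1)/(3*s - 3)
2. series reduction of (B2+B3+B4), B5, B6; result (9*s + 1)/(6*s^2 - 8*s + 2)
3. feedback reduction of B1, ((B2+B3+B4)*B5*B6), giving the overall T(s)

Final answer: (-6*s^3 - 4*s^2 + 14*s - 4)/(6*s^3 - 11*s^2 - 25*s)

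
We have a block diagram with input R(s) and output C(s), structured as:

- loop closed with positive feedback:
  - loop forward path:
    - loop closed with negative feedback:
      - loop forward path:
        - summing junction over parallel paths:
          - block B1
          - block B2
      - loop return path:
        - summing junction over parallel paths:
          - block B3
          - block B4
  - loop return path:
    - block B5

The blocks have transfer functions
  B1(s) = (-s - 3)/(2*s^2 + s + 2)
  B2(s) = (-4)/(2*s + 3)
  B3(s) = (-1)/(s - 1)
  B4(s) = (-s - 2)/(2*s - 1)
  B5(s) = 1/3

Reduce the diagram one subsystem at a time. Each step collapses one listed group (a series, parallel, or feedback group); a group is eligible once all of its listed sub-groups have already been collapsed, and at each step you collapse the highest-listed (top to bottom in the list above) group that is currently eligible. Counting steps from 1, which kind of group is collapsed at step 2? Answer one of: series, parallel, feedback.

1. add B1, B2 (parallel)
2. parallel reduction of B3, B4
3. close the feedback loop around (B1+B2), (B3+B4)
4. apply the feedback formula to [(B1+B2)/(1+(B1+B2)*(B3+B4))], B5
At step 2 the group reduced is parallel.

Therefore the answer is parallel.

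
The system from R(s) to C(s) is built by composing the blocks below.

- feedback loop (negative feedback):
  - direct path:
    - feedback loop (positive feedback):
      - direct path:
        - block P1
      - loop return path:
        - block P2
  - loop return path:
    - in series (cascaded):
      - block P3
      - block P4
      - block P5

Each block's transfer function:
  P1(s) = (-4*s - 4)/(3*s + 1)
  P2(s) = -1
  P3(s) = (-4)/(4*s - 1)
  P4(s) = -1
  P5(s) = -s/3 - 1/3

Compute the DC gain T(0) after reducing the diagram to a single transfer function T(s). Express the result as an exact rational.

Reducing step by step:

Step 1. collapse the loop (P1 forward, P2 return): (4*s + 4)/(s + 3)
Step 2. reduce the series chain P3, P4, P5: (-4*s - 4)/(12*s - 3)
Step 3. collapse the loop ([P1/(1-P1*P2)] forward, (P3*P4*P5) return): (-48*s^2 - 36*s + 12)/(4*s^2 - s + 25)
The step-3 result is T(s). Setting s = 0: T(0) = 12/25.

Answer: 12/25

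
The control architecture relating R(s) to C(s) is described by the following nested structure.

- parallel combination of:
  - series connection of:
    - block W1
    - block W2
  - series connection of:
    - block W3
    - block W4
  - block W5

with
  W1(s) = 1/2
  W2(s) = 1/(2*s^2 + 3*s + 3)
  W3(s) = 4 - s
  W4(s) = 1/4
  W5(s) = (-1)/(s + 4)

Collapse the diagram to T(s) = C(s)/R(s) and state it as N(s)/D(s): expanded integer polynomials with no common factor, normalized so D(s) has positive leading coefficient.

The answer is (-2*s^4 - 3*s^3 + 21*s^2 + 38*s + 44)/(8*s^3 + 44*s^2 + 60*s + 48).

Reasoning:
(1) cascade W1, W2, giving 1/(4*s^2 + 6*s + 6)
(2) series reduction of W3, W4, giving 1 - s/4
(3) add (W1*W2), (W3*W4), W5 (parallel), which is the overall transfer function T(s) = C(s)/R(s) in lowest terms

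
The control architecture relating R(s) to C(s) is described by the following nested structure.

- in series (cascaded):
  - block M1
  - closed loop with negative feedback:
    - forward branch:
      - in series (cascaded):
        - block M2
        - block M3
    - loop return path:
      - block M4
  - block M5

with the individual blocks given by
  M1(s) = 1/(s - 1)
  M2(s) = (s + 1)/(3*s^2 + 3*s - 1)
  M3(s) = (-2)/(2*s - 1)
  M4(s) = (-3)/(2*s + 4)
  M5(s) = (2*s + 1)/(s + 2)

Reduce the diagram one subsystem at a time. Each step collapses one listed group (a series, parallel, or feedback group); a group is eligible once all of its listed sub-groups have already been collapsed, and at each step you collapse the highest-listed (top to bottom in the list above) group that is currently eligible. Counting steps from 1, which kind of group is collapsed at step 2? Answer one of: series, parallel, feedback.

Reducing step by step:

[1] multiply M2, M3 (series)
[2] reduce the feedback loop with forward (M2*M3) and return M4
[3] multiply M1, [(M2*M3)/(1+(M2*M3)*M4)], M5 (series)
Step 2: feedback.

Answer: feedback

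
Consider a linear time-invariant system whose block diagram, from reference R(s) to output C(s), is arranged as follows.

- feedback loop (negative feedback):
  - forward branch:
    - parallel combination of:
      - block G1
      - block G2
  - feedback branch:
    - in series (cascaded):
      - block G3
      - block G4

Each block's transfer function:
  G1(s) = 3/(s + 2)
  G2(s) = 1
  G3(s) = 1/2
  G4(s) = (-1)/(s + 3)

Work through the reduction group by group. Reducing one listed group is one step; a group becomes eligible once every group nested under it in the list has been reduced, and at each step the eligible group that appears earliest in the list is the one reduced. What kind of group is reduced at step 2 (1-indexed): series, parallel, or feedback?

The answer is series.

Reasoning:
Step 1 - reduce the parallel group G1, G2
Step 2 - combine G3, G4 in series
Step 3 - feedback reduction of (G1+G2), (G3*G4)
Step 2 collapses a series group.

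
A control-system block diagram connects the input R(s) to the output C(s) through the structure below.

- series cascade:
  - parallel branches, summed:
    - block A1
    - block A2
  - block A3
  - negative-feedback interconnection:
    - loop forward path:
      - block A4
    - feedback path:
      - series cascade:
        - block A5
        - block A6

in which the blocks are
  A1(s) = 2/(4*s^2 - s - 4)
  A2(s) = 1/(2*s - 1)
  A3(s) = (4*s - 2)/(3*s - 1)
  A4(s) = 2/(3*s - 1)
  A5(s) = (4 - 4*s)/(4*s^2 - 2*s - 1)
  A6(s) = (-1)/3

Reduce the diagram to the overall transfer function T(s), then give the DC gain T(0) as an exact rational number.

First reduce the diagram to T(s).

Step 1. reduce the parallel group A1, A2 gives (4*s^2 + 3*s - 6)/(8*s^3 - 6*s^2 - 7*s + 4)
Step 2. reduce the series chain A5, A6 gives (4*s - 4)/(12*s^2 - 6*s - 3)
Step 3. close the feedback loop around A4, (A5*A6) gives (24*s^2 - 12*s - 6)/(36*s^3 - 30*s^2 + 5*s - 5)
Step 4. cascade (A1+A2), A3, [A4/(1+A4*(A5*A6))] gives (192*s^4 + 48*s^3 - 408*s^2 + 108*s + 72)/(432*s^6 - 612*s^5 - 126*s^4 + 379*s^3 - 140*s^2 + 75*s - 20)
Evaluating the step-4 result (the overall T(s)) at s = 0 gives T(0) = 72/(-20) = -18/5.

Answer: -18/5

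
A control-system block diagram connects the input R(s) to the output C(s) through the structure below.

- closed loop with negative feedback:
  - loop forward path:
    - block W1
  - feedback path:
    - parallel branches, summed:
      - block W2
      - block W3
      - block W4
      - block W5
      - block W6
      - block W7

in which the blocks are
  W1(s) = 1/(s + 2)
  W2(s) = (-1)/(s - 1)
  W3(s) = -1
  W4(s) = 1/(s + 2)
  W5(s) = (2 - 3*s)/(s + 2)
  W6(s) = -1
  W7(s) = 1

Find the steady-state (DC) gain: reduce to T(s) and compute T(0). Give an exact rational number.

1. add W2, W3, W4, W5, W6, W7 (parallel) gives (-4*s^2 + 4*s - 3)/(s^2 + s - 2)
2. reduce the feedback loop with forward W1 and return (W2+W3+W4+W5+W6+W7) gives (s^2 + s - 2)/(s^3 - s^2 + 4*s - 7)
Step 2 gives the overall T(s). Then T(0) = -2/(-7) = 2/7.

Therefore the answer is 2/7.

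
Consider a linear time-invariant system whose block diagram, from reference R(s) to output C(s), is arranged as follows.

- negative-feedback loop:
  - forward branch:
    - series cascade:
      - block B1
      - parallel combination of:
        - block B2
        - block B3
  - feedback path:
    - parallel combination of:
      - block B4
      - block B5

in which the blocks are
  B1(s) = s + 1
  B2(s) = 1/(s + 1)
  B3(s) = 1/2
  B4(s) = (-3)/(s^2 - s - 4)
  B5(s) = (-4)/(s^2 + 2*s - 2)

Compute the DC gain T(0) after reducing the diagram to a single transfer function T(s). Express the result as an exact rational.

Reducing step by step:

(1) add B2, B3 (parallel), giving (s + 3)/(2*s + 2)
(2) cascade B1, (B2+B3), giving s/2 + 3/2
(3) sum the parallel branches B4, B5, giving (-7*s^2 - 2*s + 22)/(s^4 + s^3 - 8*s^2 - 6*s + 8)
(4) reduce the feedback loop with forward (B1*(B2+B3)) and return (B4+B5), giving (s^5 + 4*s^4 - 5*s^3 - 30*s^2 - 10*s + 24)/(2*s^4 - 5*s^3 - 39*s^2 + 4*s + 82)
That last expression is T(s); at s = 0 only the constant terms survive, so T(0) = 24/82 = 12/41.

Answer: 12/41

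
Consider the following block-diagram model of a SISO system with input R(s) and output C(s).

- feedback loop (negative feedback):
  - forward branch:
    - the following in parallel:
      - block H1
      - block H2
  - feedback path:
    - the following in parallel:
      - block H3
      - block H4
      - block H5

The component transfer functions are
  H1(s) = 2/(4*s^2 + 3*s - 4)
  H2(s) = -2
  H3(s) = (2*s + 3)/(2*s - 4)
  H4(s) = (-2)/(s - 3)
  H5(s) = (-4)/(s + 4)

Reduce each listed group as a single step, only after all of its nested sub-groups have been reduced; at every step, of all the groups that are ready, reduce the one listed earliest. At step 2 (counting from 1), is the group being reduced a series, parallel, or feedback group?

Answer: parallel

Working:
1. sum the parallel branches H1, H2
2. parallel reduction of H3, H4, H5
3. close the feedback loop around (H1+H2), (H3+H4+H5)
Step 2 collapses a parallel group.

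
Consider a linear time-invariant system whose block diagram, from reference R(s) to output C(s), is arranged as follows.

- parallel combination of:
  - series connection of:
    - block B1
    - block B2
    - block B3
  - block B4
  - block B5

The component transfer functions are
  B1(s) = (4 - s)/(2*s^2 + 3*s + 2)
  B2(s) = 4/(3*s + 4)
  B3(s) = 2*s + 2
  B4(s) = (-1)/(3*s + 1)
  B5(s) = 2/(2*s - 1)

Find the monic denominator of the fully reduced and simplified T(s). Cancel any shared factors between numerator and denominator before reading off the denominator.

Step 1 - reduce the series chain B1, B2, B3 gives (-8*s^2 + 24*s + 32)/(6*s^3 + 17*s^2 + 18*s + 8)
Step 2 - parallel reduction of (B1*B2*B3), B4, B5 gives (-24*s^4 + 238*s^3 + 299*s^2 + 30*s - 8)/(36*s^5 + 96*s^4 + 85*s^3 + 13*s^2 - 26*s - 8)
The result of step 2 is T(s) in lowest terms. Its denominator has leading coefficient 36; dividing the denominator through by 36 makes it monic.

Hence the answer: s^5 + 8*s^4/3 + 85*s^3/36 + 13*s^2/36 - 13*s/18 - 2/9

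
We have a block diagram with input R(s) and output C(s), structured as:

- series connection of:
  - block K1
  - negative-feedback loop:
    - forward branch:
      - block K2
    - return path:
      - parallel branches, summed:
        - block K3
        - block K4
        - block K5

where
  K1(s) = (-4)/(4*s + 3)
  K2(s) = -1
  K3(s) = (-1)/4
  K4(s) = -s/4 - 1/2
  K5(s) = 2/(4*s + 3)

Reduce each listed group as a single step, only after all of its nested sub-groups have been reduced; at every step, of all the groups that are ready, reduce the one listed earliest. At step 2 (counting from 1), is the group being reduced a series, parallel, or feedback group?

Reducing step by step:

Step 1. add K3, K4, K5 (parallel)
Step 2. feedback reduction of K2, (K3+K4+K5)
Step 3. reduce the series chain K1, [K2/(1+K2*(K3+K4+K5))]
The group at step 2 is a feedback group.

Answer: feedback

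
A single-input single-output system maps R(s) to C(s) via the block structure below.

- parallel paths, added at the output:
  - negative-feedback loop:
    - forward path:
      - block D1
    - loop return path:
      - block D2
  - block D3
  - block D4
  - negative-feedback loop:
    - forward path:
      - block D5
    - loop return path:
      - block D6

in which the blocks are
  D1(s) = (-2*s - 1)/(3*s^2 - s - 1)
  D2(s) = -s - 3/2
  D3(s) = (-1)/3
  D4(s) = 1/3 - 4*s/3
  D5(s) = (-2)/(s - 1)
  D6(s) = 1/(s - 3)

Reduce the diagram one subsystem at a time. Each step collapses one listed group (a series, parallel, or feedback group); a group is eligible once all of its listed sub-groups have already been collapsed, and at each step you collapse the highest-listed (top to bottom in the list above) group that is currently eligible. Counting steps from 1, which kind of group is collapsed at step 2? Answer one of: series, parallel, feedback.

[1] collapse the loop (D1 forward, D2 return)
[2] collapse the loop (D5 forward, D6 return)
[3] parallel reduction of [D1/(1+D1*D2)], D3, D4, [D5/(1+D5*D6)]
Step 2: feedback.

Final answer: feedback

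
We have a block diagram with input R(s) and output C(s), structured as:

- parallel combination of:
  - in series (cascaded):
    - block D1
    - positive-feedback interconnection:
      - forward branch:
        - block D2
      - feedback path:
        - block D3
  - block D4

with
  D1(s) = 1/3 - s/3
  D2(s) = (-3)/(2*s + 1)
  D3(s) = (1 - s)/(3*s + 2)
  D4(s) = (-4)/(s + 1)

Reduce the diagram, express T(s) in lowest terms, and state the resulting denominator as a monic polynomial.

Step 1. close the feedback loop around D2, D3 gives (-9*s - 6)/(6*s^2 + 4*s + 5)
Step 2. multiply D1, [D2/(1-D2*D3)] (series) gives (3*s^2 - s - 2)/(6*s^2 + 4*s + 5)
Step 3. reduce the parallel group (D1*[D2/(1-D2*D3)]), D4 gives (3*s^3 - 22*s^2 - 19*s - 22)/(6*s^3 + 10*s^2 + 9*s + 5)
No further cancellation is possible in the step-3 result, so that is T(s). Its denominator becomes monic after dividing by the leading coefficient 6.

Hence the answer: s^3 + 5*s^2/3 + 3*s/2 + 5/6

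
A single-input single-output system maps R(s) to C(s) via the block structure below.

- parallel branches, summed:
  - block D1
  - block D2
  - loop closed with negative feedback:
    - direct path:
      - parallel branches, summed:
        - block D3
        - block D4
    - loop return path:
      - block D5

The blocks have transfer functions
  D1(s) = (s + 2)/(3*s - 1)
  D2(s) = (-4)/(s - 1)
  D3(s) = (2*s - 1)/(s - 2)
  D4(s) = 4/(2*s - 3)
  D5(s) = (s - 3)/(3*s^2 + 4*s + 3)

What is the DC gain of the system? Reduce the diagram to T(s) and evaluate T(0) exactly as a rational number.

1. reduce the parallel group D3, D4 gives (4*s^2 - 4*s - 5)/(2*s^2 - 7*s + 6)
2. collapse the loop ((D3+D4) forward, D5 return) gives (12*s^4 + 4*s^3 - 19*s^2 - 32*s - 15)/(6*s^4 - 9*s^3 - 20*s^2 + 10*s + 33)
3. add D1, D2, [(D3+D4)/(1+(D3+D4)*D5)] (parallel) gives (42*s^6 - 111*s^5 + 30*s^4 + 196*s^3 - 53*s^2 - 315*s + 51)/(18*s^6 - 51*s^5 - 18*s^4 + 101*s^3 + 39*s^2 - 122*s + 33)
That last expression is T(s); at s = 0 only the constant terms survive, so T(0) = 51/33 = 17/11.

Hence the answer: 17/11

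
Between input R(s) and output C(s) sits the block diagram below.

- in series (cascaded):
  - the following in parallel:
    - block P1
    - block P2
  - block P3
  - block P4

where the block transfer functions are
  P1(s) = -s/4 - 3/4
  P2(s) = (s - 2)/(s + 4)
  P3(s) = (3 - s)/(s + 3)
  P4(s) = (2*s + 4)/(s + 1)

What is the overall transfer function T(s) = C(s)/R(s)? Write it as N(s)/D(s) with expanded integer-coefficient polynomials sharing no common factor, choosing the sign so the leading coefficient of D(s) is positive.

Answer: (s^4 + 2*s^3 + 11*s^2 - 38*s - 120)/(2*s^3 + 16*s^2 + 38*s + 24)

Working:
Step 1 - parallel reduction of P1, P2 -> (-s^2 - 3*s - 20)/(4*s + 16)
Step 2 - reduce the series chain (P1+P2), P3, P4, giving the overall T(s)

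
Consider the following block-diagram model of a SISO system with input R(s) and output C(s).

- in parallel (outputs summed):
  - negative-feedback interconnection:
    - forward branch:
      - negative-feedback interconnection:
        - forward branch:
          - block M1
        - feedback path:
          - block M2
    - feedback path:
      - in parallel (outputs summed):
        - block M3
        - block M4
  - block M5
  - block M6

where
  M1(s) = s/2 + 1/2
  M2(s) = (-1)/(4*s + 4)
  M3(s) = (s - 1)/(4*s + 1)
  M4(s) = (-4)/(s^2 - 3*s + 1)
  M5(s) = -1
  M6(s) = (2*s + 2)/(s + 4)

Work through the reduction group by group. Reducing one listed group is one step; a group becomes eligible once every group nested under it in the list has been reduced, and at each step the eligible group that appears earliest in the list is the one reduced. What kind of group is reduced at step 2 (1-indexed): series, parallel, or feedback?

1. feedback reduction of M1, M2
2. combine M3, M4 in parallel
3. collapse the loop ([M1/(1+M1*M2)] forward, (M3+M4) return)
4. combine [[M1/(1+M1*M2)]/(1+[M1/(1+M1*M2)]*(M3+M4))], M5, M6 in parallel
At step 2 the group reduced is parallel.

Final answer: parallel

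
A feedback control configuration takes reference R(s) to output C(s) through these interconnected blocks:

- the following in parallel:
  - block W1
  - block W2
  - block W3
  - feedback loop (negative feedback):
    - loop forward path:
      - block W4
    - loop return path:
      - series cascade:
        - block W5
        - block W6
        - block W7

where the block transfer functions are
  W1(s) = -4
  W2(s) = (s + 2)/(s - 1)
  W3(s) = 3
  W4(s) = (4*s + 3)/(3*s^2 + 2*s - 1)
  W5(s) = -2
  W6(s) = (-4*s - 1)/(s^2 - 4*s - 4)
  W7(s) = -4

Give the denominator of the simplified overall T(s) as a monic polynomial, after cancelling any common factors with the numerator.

(1) combine W5, W6, W7 in series; result (-32*s - 8)/(s^2 - 4*s - 4)
(2) feedback reduction of W4, (W5*W6*W7); result (4*s^3 - 13*s^2 - 28*s - 12)/(3*s^4 - 10*s^3 - 149*s^2 - 132*s - 20)
(3) reduce the parallel group W1, W2, W3, [W4/(1+W4*(W5*W6*W7))]; result (13*s^4 - 47*s^3 - 462*s^2 - 380*s - 48)/(3*s^5 - 13*s^4 - 139*s^3 + 17*s^2 + 112*s + 20)
The result of step 3 is T(s) in lowest terms. Its denominator has leading coefficient 3; dividing the denominator through by 3 makes it monic.

Answer: s^5 - 13*s^4/3 - 139*s^3/3 + 17*s^2/3 + 112*s/3 + 20/3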